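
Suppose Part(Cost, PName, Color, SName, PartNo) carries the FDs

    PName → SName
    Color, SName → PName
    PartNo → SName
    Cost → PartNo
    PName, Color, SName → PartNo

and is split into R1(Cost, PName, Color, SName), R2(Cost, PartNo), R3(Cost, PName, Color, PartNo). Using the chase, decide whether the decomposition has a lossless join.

Chase test. Columns are Cost, PName, Color, SName, PartNo; row i has aⱼ where attribute j ∈ Ri, else bᵢⱼ.
Initial tableau (one row per fragment):
  row 1: a1 a2 a3 a4 b15
  row 2: a1 b22 b23 b24 a5
  row 3: a1 a2 a3 b34 a5
Rows 1 and 3 agree on PName; apply PName→SName and equate their SName entries.
Rows 2 and 3 agree on PartNo; apply PartNo→SName and equate their SName entries.
Rows 1 and 2 agree on Cost; apply Cost→PartNo and equate their PartNo entries.
Row 1 is now all distinguished symbols — the join is lossless.

Yes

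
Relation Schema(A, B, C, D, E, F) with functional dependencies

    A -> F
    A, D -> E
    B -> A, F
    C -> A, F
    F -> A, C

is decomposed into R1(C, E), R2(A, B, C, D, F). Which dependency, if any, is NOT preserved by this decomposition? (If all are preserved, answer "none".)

A, D -> E

Check A, D → E: no single fragment contains all of {A, D, E}, and the restricted closure of {A, D} across the fragments never reaches {E}.
A → F is preserved.
B → A, F is preserved.
C → A, F is preserved.
F → A, C is preserved.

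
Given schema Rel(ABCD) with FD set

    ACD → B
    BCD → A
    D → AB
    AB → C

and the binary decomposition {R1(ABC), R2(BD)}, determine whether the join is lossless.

Common attributes: R1 ∩ R2 = {B}.
No dependency enlarges {B}, so (B)⁺ = {B}.
The closure contains neither all of R1 = {ABC} nor all of R2 = {BD}, so the common attributes are not a superkey of either fragment. The join is lossy.

No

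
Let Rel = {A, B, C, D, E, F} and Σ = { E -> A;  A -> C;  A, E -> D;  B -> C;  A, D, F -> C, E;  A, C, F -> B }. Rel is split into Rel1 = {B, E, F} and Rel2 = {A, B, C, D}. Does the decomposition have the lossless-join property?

No

Common attributes: Rel1 ∩ Rel2 = {B}.
Closure of {B}: B → C applies, adding C. So (B)⁺ = {B, C}.
The closure contains neither all of Rel1 = {B, E, F} nor all of Rel2 = {A, B, C, D}, so the common attributes are not a superkey of either fragment. The join is lossy.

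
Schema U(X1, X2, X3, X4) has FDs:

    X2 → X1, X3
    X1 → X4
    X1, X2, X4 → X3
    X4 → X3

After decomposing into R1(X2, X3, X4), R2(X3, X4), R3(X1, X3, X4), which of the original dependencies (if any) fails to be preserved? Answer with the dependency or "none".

Check X2 → X1, X3: no single fragment contains all of {X1, X2, X3}, and the restricted closure of {X2} across the fragments never reaches {X1, X3}.
X1 → X4 is preserved.
X1, X2, X4 → X3 is preserved.
X4 → X3 is preserved.

X2 → X1, X3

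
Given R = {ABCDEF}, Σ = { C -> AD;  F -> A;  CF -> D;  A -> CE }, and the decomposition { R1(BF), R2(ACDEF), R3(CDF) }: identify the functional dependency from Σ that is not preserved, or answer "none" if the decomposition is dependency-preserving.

C → AD lies within R2.
F → A lies within R2.
CF → D lies within R2.
A → CE lies within R2.
Every dependency is enforceable on the fragments, so the decomposition is dependency-preserving.

none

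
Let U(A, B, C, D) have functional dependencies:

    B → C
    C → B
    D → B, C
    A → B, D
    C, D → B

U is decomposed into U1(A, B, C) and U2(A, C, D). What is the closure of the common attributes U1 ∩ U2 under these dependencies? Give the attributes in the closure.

U1 ∩ U2 = {A, C}.
C → B applies, adding B
A → B, D applies, adding D
Closure: {A, B, C, D}.

A, B, C, D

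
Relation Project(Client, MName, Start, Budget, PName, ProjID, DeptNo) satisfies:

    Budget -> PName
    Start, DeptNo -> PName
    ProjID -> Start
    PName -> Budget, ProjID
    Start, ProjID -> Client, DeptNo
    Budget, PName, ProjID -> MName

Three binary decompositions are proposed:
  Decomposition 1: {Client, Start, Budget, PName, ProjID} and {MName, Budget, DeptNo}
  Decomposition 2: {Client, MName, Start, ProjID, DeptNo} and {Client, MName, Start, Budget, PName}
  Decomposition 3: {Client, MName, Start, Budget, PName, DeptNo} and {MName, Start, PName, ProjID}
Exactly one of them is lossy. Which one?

Decomposition 2

Decomposition 1: common = {Budget}, closure = {Client, MName, Start, Budget, PName, ProjID, DeptNo} → lossless.
Decomposition 2: common = {Client, MName, Start}, closure = {Client, MName, Start} → lossy.
Decomposition 3: common = {MName, Start, PName}, closure = {Client, MName, Start, Budget, PName, ProjID, DeptNo} → lossless.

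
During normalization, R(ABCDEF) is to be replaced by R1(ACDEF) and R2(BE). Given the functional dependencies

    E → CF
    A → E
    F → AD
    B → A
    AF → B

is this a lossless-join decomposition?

Yes

Common attributes: R1 ∩ R2 = {E}.
Closure of {E}: E → CF applies, adding CF; F → AD applies, adding AD; AF → B applies, adding B. So (E)⁺ = {ABCDEF}.
This closure contains every attribute of R1, so R1 ∩ R2 → R1. The join is lossless.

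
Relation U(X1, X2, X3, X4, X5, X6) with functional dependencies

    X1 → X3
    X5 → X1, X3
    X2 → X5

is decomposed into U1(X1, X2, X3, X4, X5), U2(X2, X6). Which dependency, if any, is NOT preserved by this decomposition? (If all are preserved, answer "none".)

none

X1 → X3 lies within U1.
X5 → X1, X3 lies within U1.
X2 → X5 lies within U1.
Every dependency is enforceable on the fragments, so the decomposition is dependency-preserving.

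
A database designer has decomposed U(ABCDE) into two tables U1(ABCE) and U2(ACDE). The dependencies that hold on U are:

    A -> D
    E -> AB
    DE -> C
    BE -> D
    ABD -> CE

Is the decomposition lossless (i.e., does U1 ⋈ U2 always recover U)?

Yes

Common attributes: U1 ∩ U2 = {ACE}.
Closure of {ACE}: A → D applies, adding D; E → AB applies, adding B. So (ACE)⁺ = {ABCDE}.
This closure contains every attribute of U1, so U1 ∩ U2 → U1. The join is lossless.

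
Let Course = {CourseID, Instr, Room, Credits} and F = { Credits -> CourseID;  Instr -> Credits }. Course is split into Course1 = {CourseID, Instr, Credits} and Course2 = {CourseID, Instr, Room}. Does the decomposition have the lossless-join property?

Yes

Common attributes: Course1 ∩ Course2 = {CourseID, Instr}.
Closure of {CourseID, Instr}: Instr → Credits applies, adding Credits. So (CourseID, Instr)⁺ = {CourseID, Instr, Credits}.
This closure contains every attribute of Course1, so Course1 ∩ Course2 → Course1. The join is lossless.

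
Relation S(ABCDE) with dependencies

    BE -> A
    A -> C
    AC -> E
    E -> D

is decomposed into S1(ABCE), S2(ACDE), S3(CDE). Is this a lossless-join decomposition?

Chase test. Columns are ABCDE; row i has aⱼ where attribute j ∈ Si, else bᵢⱼ.
Initial tableau (one row per fragment):
  row 1: a1 a2 a3 b14 a5
  row 2: a1 b22 a3 a4 a5
  row 3: b31 b32 a3 a4 a5
Rows 1 and 2 agree on E; apply E→D and equate their D entries.
Row 1 is now all distinguished symbols — the join is lossless.

Yes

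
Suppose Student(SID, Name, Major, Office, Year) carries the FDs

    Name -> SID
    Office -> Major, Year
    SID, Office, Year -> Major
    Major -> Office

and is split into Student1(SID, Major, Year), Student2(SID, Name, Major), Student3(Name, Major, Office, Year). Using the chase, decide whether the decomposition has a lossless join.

Chase test. Columns are SID, Name, Major, Office, Year; row i has aⱼ where attribute j ∈ Studenti, else bᵢⱼ.
Initial tableau (one row per fragment):
  row 1: a1 b12 a3 b14 a5
  row 2: a1 a2 a3 b24 b25
  row 3: b31 a2 a3 a4 a5
Rows 2 and 3 agree on Name; apply Name→SID and equate their SID entries.
Rows 1 and 2 agree on Major; apply Major→Office and equate their Office entries.
Rows 1 and 3 agree on Major; apply Major→Office and equate their Office entries.
Rows 1 and 2 agree on Office; apply Office→Major, Year and equate their Major, Year entries.
Row 2 is now all distinguished symbols — the join is lossless.

Yes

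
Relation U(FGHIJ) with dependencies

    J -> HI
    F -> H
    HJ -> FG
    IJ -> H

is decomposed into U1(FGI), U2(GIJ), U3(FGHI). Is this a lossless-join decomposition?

Chase test. Columns are FGHIJ; row i has aⱼ where attribute j ∈ Ui, else bᵢⱼ.
Initial tableau (one row per fragment):
  row 1: a1 a2 b13 a4 b15
  row 2: b21 a2 b23 a4 a5
  row 3: a1 a2 a3 a4 b35
Rows 1 and 3 agree on F; apply F→H and equate their H entries.
No row becomes fully distinguished — the join is lossy.

No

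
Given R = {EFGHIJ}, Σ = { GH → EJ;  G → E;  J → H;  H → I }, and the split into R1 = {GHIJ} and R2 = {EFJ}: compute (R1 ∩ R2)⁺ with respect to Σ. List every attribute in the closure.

HIJ

R1 ∩ R2 = {J}.
J → H applies, adding H
H → I applies, adding I
Closure: {HIJ}.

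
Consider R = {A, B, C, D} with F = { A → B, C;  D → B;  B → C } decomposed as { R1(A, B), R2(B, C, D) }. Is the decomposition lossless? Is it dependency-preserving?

lossy but dependency-preserving

Lossless test: (B)⁺ = {B, C}, which is a superkey of neither fragment — lossy.
Dependency preservation: A → B, C is not contained in any single fragment, but the restricted closure of its left-hand side across the fragments still reaches the right-hand side; the remaining FDs each lie inside some fragment. All dependencies are preserved.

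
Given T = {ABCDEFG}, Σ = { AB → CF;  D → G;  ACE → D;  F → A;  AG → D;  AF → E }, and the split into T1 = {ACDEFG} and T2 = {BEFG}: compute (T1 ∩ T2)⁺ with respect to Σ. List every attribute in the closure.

ADEFG

T1 ∩ T2 = {EFG}.
F → A applies, adding A
AG → D applies, adding D
Closure: {ADEFG}.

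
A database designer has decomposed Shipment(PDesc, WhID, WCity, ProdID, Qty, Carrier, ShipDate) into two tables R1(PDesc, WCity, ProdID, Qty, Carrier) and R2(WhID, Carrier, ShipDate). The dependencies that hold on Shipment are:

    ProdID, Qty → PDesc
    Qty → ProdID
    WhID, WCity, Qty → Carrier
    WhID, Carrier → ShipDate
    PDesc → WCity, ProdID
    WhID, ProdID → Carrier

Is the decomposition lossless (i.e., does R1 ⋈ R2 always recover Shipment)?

No

Common attributes: R1 ∩ R2 = {Carrier}.
No dependency enlarges {Carrier}, so (Carrier)⁺ = {Carrier}.
The closure contains neither all of R1 = {PDesc, WCity, ProdID, Qty, Carrier} nor all of R2 = {WhID, Carrier, ShipDate}, so the common attributes are not a superkey of either fragment. The join is lossy.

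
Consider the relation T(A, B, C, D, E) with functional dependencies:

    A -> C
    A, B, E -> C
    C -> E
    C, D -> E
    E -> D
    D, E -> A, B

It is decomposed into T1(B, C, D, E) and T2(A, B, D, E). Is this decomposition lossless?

Yes

Common attributes: T1 ∩ T2 = {B, D, E}.
Closure of {B, D, E}: D, E → A, B applies, adding A; A → C applies, adding C. So (B, D, E)⁺ = {A, B, C, D, E}.
This closure contains every attribute of T1, so T1 ∩ T2 → T1. The join is lossless.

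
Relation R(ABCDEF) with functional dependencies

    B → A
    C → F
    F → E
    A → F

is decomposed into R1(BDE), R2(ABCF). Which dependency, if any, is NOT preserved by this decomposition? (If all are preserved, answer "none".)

Check F → E: no single fragment contains all of {EF}, and the restricted closure of {F} across the fragments never reaches {E}.
B → A is preserved.
C → F is preserved.
A → F is preserved.

F → E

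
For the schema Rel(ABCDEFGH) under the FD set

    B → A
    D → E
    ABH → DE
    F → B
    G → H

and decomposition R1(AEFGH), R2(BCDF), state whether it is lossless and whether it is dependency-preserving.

lossy and not dependency-preserving

Lossless test: (F)⁺ = {ABF}, which is a superkey of neither fragment — lossy.
Dependency preservation: the restricted closure of {B} across the fragments never reaches {A}, so B → A cannot be enforced without a join — not preserved.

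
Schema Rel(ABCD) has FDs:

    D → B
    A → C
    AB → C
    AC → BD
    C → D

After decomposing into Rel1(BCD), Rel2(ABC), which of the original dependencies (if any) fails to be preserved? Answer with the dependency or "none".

D → B lies within Rel1.
A → C lies within Rel2.
AB → C lies within Rel2.
AC → BD: restricted closure across fragments reaches BD.
C → D lies within Rel1.
Every dependency is enforceable on the fragments, so the decomposition is dependency-preserving.

none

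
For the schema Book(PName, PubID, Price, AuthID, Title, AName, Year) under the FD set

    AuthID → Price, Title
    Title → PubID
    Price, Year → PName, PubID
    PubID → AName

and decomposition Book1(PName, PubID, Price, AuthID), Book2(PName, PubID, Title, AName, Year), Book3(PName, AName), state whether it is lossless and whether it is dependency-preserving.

Lossless test (chase): Rows 1 and 2 agree on PubID; apply PubID→AName and equate their AName entries. No row becomes fully distinguished — the join is lossy.
Dependency preservation: the restricted closure of {AuthID} across the fragments never reaches {Price, Title}, so AuthID → Price, Title cannot be enforced without a join — not preserved.

lossy and not dependency-preserving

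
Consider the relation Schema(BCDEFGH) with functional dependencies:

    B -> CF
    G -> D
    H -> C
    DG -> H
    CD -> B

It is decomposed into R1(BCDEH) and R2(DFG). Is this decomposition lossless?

No

Common attributes: R1 ∩ R2 = {D}.
No dependency enlarges {D}, so (D)⁺ = {D}.
The closure contains neither all of R1 = {BCDEH} nor all of R2 = {DFG}, so the common attributes are not a superkey of either fragment. The join is lossy.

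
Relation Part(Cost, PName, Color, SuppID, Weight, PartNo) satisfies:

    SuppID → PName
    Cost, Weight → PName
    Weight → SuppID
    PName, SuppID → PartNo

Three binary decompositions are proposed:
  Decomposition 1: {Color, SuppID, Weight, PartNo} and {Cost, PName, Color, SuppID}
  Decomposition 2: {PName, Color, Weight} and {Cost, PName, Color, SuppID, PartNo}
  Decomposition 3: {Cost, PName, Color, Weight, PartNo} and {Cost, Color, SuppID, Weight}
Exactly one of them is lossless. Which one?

Decomposition 3

Decomposition 1: common = {Color, SuppID}, closure = {PName, Color, SuppID, PartNo} → lossy.
Decomposition 2: common = {PName, Color}, closure = {PName, Color} → lossy.
Decomposition 3: common = {Cost, Color, Weight}, closure = {Cost, PName, Color, SuppID, Weight, PartNo} → lossless.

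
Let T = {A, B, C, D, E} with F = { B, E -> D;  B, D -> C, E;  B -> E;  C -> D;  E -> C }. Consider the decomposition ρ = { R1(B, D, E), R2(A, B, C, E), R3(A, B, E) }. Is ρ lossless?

Yes

Chase test. Columns are A, B, C, D, E; row i has aⱼ where attribute j ∈ Ri, else bᵢⱼ.
Initial tableau (one row per fragment):
  row 1: b11 a2 b13 a4 a5
  row 2: a1 a2 a3 b24 a5
  row 3: a1 a2 b33 b34 a5
Rows 1 and 2 agree on B, E; apply B, E→D and equate their D entries.
Rows 1 and 3 agree on B, E; apply B, E→D and equate their D entries.
Rows 1 and 2 agree on B, D; apply B, D→C, E and equate their C, E entries.
Rows 1 and 3 agree on B, D; apply B, D→C, E and equate their C, E entries.
Row 2 is now all distinguished symbols — the join is lossless.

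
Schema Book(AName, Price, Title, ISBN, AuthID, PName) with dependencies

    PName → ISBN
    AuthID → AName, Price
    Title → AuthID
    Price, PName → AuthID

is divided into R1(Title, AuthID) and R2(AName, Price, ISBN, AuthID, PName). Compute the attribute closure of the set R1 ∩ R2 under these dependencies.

AName, Price, AuthID

R1 ∩ R2 = {AuthID}.
AuthID → AName, Price applies, adding AName, Price
Closure: {AName, Price, AuthID}.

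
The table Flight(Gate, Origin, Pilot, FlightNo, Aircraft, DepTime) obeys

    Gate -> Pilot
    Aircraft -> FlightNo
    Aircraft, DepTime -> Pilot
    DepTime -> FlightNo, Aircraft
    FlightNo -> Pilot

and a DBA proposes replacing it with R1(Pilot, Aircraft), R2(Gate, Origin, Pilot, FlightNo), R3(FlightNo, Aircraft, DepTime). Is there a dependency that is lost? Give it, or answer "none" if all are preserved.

Gate → Pilot lies within R2.
Aircraft → FlightNo lies within R3.
Aircraft, DepTime → Pilot: restricted closure across fragments reaches Pilot.
DepTime → FlightNo, Aircraft lies within R3.
FlightNo → Pilot lies within R2.
Every dependency is enforceable on the fragments, so the decomposition is dependency-preserving.

none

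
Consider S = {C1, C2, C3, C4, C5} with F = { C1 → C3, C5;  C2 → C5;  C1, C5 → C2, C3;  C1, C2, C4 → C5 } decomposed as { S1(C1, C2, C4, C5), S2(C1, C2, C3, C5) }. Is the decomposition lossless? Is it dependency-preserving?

lossless and dependency-preserving

Lossless test: (C1, C2, C5)⁺ = {C1, C2, C3, C5}, which contains all of one fragment — lossless.
Dependency preservation: every FD's attributes lie within a single fragment, so each can be enforced locally — preserved.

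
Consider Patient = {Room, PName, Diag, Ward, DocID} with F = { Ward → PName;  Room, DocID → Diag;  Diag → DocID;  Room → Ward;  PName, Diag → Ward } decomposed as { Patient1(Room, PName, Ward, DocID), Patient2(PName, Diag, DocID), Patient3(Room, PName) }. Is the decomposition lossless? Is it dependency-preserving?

lossy and not dependency-preserving

Lossless test (chase): Rows 1 and 3 agree on Room; apply Room→Ward and equate their Ward entries. No row becomes fully distinguished — the join is lossy.
Dependency preservation: the restricted closure of {Room, DocID} across the fragments never reaches {Diag}, so Room, DocID → Diag cannot be enforced without a join — not preserved.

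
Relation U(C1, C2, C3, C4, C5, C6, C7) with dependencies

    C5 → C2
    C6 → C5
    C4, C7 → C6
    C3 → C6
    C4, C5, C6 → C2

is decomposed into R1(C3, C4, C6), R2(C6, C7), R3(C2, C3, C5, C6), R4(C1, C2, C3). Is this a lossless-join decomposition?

Chase test. Columns are C1, C2, C3, C4, C5, C6, C7; row i has aⱼ where attribute j ∈ Ri, else bᵢⱼ.
Initial tableau (one row per fragment):
  row 1: b11 b12 a3 a4 b15 a6 b17
  row 2: b21 b22 b23 b24 b25 a6 a7
  row 3: b31 a2 a3 b34 a5 a6 b37
  row 4: a1 a2 a3 b44 b45 b46 b47
Rows 1 and 2 agree on C6; apply C6→C5 and equate their C5 entries.
Rows 1 and 3 agree on C6; apply C6→C5 and equate their C5 entries.
Rows 1 and 4 agree on C3; apply C3→C6 and equate their C6 entries.
Rows 1 and 2 agree on C5; apply C5→C2 and equate their C2 entries.
Rows 1 and 3 agree on C5; apply C5→C2 and equate their C2 entries.
Rows 1 and 4 agree on C6; apply C6→C5 and equate their C5 entries.
No row becomes fully distinguished — the join is lossy.

No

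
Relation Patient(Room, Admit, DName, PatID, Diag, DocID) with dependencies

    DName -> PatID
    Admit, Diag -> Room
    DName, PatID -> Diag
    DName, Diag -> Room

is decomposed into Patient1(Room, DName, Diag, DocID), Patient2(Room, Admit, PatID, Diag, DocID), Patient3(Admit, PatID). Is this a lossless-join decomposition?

Chase test. Columns are Room, Admit, DName, PatID, Diag, DocID; row i has aⱼ where attribute j ∈ Patienti, else bᵢⱼ.
Initial tableau (one row per fragment):
  row 1: a1 b12 a3 b14 a5 a6
  row 2: a1 a2 b23 a4 a5 a6
  row 3: b31 a2 b33 a4 b35 b36
No row becomes fully distinguished — the join is lossy.

No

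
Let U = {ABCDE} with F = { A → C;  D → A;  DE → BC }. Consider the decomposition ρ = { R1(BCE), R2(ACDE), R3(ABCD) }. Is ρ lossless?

Chase test. Columns are ABCDE; row i has aⱼ where attribute j ∈ Ri, else bᵢⱼ.
Initial tableau (one row per fragment):
  row 1: b11 a2 a3 b14 a5
  row 2: a1 b22 a3 a4 a5
  row 3: a1 a2 a3 a4 b35
No row becomes fully distinguished — the join is lossy.

No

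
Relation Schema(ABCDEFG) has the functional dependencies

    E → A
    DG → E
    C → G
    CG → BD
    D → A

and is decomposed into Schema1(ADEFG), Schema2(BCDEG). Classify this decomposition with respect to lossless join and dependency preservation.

lossy but dependency-preserving

Lossless test: (DEG)⁺ = {ADEG}, which is a superkey of neither fragment — lossy.
Dependency preservation: every FD's attributes lie within a single fragment, so each can be enforced locally — preserved.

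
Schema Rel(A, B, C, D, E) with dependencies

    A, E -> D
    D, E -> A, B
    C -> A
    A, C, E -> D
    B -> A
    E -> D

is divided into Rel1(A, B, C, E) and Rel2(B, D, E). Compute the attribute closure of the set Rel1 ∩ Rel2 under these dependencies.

Rel1 ∩ Rel2 = {B, E}.
B → A applies, adding A
E → D applies, adding D
Closure: {A, B, D, E}.

A, B, D, E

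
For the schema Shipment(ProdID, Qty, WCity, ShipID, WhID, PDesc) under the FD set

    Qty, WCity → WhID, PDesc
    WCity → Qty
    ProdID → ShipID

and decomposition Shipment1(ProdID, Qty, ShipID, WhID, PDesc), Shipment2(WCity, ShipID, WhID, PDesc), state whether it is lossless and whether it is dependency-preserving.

lossy and not dependency-preserving

Lossless test: (ShipID, WhID, PDesc)⁺ = {ShipID, WhID, PDesc}, which is a superkey of neither fragment — lossy.
Dependency preservation: the restricted closure of {WCity} across the fragments never reaches {Qty}, so WCity → Qty cannot be enforced without a join — not preserved.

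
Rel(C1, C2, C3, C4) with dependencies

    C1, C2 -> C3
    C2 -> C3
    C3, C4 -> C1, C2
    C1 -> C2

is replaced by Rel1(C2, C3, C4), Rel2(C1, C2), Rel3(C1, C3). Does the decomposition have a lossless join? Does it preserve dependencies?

Lossless test (chase): Rows 1 and 2 agree on C2; apply C2→C3 and equate their C3 entries. Rows 2 and 3 agree on C1; apply C1→C2 and equate their C2 entries. No row becomes fully distinguished — the join is lossy.
Dependency preservation: the restricted closure of {C3, C4} across the fragments never reaches {C1, C2}, so C3, C4 → C1, C2 cannot be enforced without a join — not preserved.

lossy and not dependency-preserving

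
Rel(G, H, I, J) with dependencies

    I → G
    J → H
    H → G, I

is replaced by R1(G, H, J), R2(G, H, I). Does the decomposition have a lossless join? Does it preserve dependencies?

lossless and dependency-preserving

Lossless test: (G, H)⁺ = {G, H, I}, which contains all of one fragment — lossless.
Dependency preservation: every FD's attributes lie within a single fragment, so each can be enforced locally — preserved.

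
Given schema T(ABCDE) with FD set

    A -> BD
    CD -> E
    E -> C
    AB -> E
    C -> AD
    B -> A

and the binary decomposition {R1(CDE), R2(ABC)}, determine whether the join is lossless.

Common attributes: R1 ∩ R2 = {C}.
Closure of {C}: C → AD applies, adding AD; A → BD applies, adding B; CD → E applies, adding E. So (C)⁺ = {ABCDE}.
This closure contains every attribute of R1, so R1 ∩ R2 → R1. The join is lossless.

Yes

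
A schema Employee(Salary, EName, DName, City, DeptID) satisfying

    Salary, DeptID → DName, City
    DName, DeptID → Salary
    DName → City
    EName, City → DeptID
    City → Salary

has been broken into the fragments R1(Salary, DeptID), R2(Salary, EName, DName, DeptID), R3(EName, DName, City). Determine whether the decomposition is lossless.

Yes

Chase test. Columns are Salary, EName, DName, City, DeptID; row i has aⱼ where attribute j ∈ Ri, else bᵢⱼ.
Initial tableau (one row per fragment):
  row 1: a1 b12 b13 b14 a5
  row 2: a1 a2 a3 b24 a5
  row 3: b31 a2 a3 a4 b35
Rows 1 and 2 agree on Salary, DeptID; apply Salary, DeptID→DName, City and equate their DName, City entries.
Rows 1 and 3 agree on DName; apply DName→City and equate their City entries.
Rows 2 and 3 agree on EName, City; apply EName, City→DeptID and equate their DeptID entries.
Rows 1 and 3 agree on City; apply City→Salary and equate their Salary entries.
Row 2 is now all distinguished symbols — the join is lossless.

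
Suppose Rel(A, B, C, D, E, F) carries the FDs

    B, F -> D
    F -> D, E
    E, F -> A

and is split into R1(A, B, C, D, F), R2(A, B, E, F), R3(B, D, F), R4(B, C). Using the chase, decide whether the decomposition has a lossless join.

Chase test. Columns are A, B, C, D, E, F; row i has aⱼ where attribute j ∈ Ri, else bᵢⱼ.
Initial tableau (one row per fragment):
  row 1: a1 a2 a3 a4 b15 a6
  row 2: a1 a2 b23 b24 a5 a6
  row 3: b31 a2 b33 a4 b35 a6
  row 4: b41 a2 a3 b44 b45 b46
Rows 1 and 2 agree on B, F; apply B, F→D and equate their D entries.
Rows 1 and 2 agree on F; apply F→D, E and equate their D, E entries.
Rows 1 and 3 agree on F; apply F→D, E and equate their D, E entries.
Rows 1 and 3 agree on E, F; apply E, F→A and equate their A entries.
Row 1 is now all distinguished symbols — the join is lossless.

Yes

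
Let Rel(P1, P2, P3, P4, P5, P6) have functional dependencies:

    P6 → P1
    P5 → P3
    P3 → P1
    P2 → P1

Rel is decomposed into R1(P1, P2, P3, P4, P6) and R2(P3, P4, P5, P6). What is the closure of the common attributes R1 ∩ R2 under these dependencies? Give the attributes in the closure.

P1, P3, P4, P6

R1 ∩ R2 = {P3, P4, P6}.
P6 → P1 applies, adding P1
Closure: {P1, P3, P4, P6}.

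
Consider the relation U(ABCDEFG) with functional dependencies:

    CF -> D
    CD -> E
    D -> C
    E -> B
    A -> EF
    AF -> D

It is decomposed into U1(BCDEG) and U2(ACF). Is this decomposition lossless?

Common attributes: U1 ∩ U2 = {C}.
No dependency enlarges {C}, so (C)⁺ = {C}.
The closure contains neither all of U1 = {BCDEG} nor all of U2 = {ACF}, so the common attributes are not a superkey of either fragment. The join is lossy.

No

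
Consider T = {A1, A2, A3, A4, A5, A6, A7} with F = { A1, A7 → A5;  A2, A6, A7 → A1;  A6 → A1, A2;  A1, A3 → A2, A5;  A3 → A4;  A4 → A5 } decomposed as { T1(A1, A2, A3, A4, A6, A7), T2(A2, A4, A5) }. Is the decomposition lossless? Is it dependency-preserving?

lossless but not dependency-preserving

Lossless test: (A2, A4)⁺ = {A2, A4, A5}, which contains all of one fragment — lossless.
Dependency preservation: the restricted closure of {A1, A7} across the fragments never reaches {A5}, so A1, A7 → A5 cannot be enforced without a join — not preserved.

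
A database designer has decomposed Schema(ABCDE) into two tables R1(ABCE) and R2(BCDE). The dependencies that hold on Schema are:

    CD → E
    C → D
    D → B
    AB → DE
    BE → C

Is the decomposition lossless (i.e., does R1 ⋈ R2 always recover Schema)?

Yes

Common attributes: R1 ∩ R2 = {BCE}.
Closure of {BCE}: C → D applies, adding D. So (BCE)⁺ = {BCDE}.
This closure contains every attribute of R2, so R1 ∩ R2 → R2. The join is lossless.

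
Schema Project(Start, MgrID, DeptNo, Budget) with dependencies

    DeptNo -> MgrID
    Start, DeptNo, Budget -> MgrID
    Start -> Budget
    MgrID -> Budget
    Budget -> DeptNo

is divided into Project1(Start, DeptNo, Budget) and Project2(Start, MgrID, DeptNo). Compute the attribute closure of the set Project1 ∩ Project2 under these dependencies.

Start, MgrID, DeptNo, Budget

Project1 ∩ Project2 = {Start, DeptNo}.
DeptNo → MgrID applies, adding MgrID
Start → Budget applies, adding Budget
Closure: {Start, MgrID, DeptNo, Budget}.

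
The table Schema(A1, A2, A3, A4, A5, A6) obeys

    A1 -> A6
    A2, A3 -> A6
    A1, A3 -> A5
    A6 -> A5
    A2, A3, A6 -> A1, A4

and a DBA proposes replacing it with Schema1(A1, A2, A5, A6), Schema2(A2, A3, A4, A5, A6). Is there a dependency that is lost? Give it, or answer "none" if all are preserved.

A2, A3, A6 -> A1, A4

Check A2, A3, A6 → A1, A4: no single fragment contains all of {A1, A2, A3, A4, A6}, and the restricted closure of {A2, A3, A6} across the fragments never reaches {A1, A4}.
A1 → A6 is preserved.
A2, A3 → A6 is preserved.
A1, A3 → A5 is preserved.
A6 → A5 is preserved.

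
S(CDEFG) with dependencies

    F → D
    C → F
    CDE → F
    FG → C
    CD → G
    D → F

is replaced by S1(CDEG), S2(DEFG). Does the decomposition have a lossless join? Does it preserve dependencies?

Lossless test: (DEG)⁺ = {CDEFG}, which contains all of one fragment — lossless.
Dependency preservation: C → F; CDE → F; FG → C are not contained in any single fragment, but the restricted closure of each left-hand side across the fragments still reaches the right-hand side; the remaining FDs each lie inside some fragment. All dependencies are preserved.

lossless and dependency-preserving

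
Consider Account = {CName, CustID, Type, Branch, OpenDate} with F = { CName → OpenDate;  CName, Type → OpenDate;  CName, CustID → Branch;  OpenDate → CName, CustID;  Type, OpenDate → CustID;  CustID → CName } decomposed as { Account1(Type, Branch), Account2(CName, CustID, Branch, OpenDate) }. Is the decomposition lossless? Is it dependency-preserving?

lossy but dependency-preserving

Lossless test: (Branch)⁺ = {Branch}, which is a superkey of neither fragment — lossy.
Dependency preservation: CName, Type → OpenDate; Type, OpenDate → CustID are not contained in any single fragment, but the restricted closure of each left-hand side across the fragments still reaches the right-hand side; the remaining FDs each lie inside some fragment. All dependencies are preserved.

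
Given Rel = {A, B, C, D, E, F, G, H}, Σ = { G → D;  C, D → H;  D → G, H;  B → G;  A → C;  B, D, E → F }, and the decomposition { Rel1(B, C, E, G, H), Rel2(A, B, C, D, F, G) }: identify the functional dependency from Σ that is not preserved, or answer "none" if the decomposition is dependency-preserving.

Check B, D, E → F: no single fragment contains all of {B, D, E, F}, and the restricted closure of {B, D, E} across the fragments never reaches {F}.
G → D is preserved.
C, D → H is preserved.
D → G, H is preserved.
B → G is preserved.
A → C is preserved.

B, D, E → F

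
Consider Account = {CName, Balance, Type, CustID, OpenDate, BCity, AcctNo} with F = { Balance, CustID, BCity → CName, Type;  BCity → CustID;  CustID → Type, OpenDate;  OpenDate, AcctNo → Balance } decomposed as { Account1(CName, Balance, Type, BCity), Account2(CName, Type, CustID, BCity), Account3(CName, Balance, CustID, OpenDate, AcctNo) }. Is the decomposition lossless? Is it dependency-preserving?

Lossless test (chase): Rows 1 and 2 agree on BCity; apply BCity→CustID and equate their CustID entries. Rows 1 and 2 agree on CustID; apply CustID→Type, OpenDate and equate their Type, OpenDate entries. Rows 1 and 3 agree on CustID; apply CustID→Type, OpenDate and equate their Type, OpenDate entries. No row becomes fully distinguished — the join is lossy.
Dependency preservation: Balance, CustID, BCity → CName, Type; CustID → Type, OpenDate are not contained in any single fragment, but the restricted closure of each left-hand side across the fragments still reaches the right-hand side; the remaining FDs each lie inside some fragment. All dependencies are preserved.

lossy but dependency-preserving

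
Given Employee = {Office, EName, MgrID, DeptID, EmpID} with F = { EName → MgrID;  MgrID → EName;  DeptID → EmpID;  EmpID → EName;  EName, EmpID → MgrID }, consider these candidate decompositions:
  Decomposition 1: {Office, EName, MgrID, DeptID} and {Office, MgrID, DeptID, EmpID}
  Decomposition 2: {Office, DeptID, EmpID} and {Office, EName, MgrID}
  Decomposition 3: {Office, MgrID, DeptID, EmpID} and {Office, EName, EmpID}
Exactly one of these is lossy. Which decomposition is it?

Decomposition 2

Decomposition 1: common = {Office, MgrID, DeptID}, closure = {Office, EName, MgrID, DeptID, EmpID} → lossless.
Decomposition 2: common = {Office}, closure = {Office} → lossy.
Decomposition 3: common = {Office, EmpID}, closure = {Office, EName, MgrID, EmpID} → lossless.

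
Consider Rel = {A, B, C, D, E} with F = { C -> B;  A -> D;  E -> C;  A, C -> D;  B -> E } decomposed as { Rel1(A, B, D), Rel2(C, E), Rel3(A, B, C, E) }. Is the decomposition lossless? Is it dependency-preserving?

lossless and dependency-preserving

Lossless test (chase): Rows 2 and 3 agree on C; apply C→B and equate their B entries. Rows 1 and 3 agree on A; apply A→D and equate their D entries. Rows 1 and 2 agree on B; apply B→E and equate their E entries. Rows 1 and 2 agree on E; apply E→C and equate their C entries. Row 1 is now all distinguished symbols — the join is lossless.
Dependency preservation: A, C → D is not contained in any single fragment, but the restricted closure of its left-hand side across the fragments still reaches the right-hand side; the remaining FDs each lie inside some fragment. All dependencies are preserved.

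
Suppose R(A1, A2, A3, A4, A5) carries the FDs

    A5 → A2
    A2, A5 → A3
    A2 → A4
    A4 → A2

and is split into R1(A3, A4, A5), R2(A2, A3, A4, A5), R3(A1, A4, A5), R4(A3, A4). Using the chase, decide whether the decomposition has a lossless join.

Chase test. Columns are A1, A2, A3, A4, A5; row i has aⱼ where attribute j ∈ Ri, else bᵢⱼ.
Initial tableau (one row per fragment):
  row 1: b11 b12 a3 a4 a5
  row 2: b21 a2 a3 a4 a5
  row 3: a1 b32 b33 a4 a5
  row 4: b41 b42 a3 a4 b45
Rows 1 and 2 agree on A5; apply A5→A2 and equate their A2 entries.
Rows 1 and 3 agree on A5; apply A5→A2 and equate their A2 entries.
Rows 1 and 3 agree on A2, A5; apply A2, A5→A3 and equate their A3 entries.
Rows 1 and 4 agree on A4; apply A4→A2 and equate their A2 entries.
Row 3 is now all distinguished symbols — the join is lossless.

Yes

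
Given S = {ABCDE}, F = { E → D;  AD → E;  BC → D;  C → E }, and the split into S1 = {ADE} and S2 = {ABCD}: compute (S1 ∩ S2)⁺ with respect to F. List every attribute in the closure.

ADE

S1 ∩ S2 = {AD}.
AD → E applies, adding E
Closure: {ADE}.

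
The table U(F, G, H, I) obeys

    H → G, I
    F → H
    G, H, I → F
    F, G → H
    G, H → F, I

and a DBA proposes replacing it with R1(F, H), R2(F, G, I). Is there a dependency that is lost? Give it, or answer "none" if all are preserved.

none

H → G, I: restricted closure across fragments reaches G, I.
F → H lies within R1.
G, H, I → F: restricted closure across fragments reaches F.
F, G → H: restricted closure across fragments reaches H.
G, H → F, I: restricted closure across fragments reaches F, I.
Every dependency is enforceable on the fragments, so the decomposition is dependency-preserving.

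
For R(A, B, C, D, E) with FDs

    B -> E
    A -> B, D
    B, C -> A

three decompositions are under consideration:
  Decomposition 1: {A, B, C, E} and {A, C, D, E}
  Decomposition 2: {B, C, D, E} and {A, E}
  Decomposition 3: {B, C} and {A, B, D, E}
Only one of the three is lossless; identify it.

Decomposition 1: common = {A, C, E}, closure = {A, B, C, D, E} → lossless.
Decomposition 2: common = {E}, closure = {E} → lossy.
Decomposition 3: common = {B}, closure = {B, E} → lossy.

Decomposition 1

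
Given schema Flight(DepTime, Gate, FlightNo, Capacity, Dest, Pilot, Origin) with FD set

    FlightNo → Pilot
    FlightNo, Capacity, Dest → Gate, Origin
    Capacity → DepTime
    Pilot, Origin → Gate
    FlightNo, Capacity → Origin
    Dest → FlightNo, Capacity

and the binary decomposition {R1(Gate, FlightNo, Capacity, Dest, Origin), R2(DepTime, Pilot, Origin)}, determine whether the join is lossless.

No

Common attributes: R1 ∩ R2 = {Origin}.
No dependency enlarges {Origin}, so (Origin)⁺ = {Origin}.
The closure contains neither all of R1 = {Gate, FlightNo, Capacity, Dest, Origin} nor all of R2 = {DepTime, Pilot, Origin}, so the common attributes are not a superkey of either fragment. The join is lossy.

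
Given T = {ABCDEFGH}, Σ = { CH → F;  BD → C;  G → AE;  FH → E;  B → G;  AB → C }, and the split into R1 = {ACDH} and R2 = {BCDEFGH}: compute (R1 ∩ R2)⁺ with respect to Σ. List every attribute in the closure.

CDEFH

R1 ∩ R2 = {CDH}.
CH → F applies, adding F
FH → E applies, adding E
Closure: {CDEFH}.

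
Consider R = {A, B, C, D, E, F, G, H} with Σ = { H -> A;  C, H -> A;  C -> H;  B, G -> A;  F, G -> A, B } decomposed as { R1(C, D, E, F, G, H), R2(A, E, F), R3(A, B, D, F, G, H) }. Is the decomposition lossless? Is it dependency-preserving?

Lossless test (chase): Rows 1 and 3 agree on H; apply H→A and equate their A entries. Rows 1 and 3 agree on F, G; apply F, G→A, B and equate their A, B entries. Row 1 is now all distinguished symbols — the join is lossless.
Dependency preservation: C, H → A is not contained in any single fragment, but the restricted closure of its left-hand side across the fragments still reaches the right-hand side; the remaining FDs each lie inside some fragment. All dependencies are preserved.

lossless and dependency-preserving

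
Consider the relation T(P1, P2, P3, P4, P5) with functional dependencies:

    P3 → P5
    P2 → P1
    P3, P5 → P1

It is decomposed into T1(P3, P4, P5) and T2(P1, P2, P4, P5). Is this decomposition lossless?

Common attributes: T1 ∩ T2 = {P4, P5}.
No dependency enlarges {P4, P5}, so (P4, P5)⁺ = {P4, P5}.
The closure contains neither all of T1 = {P3, P4, P5} nor all of T2 = {P1, P2, P4, P5}, so the common attributes are not a superkey of either fragment. The join is lossy.

No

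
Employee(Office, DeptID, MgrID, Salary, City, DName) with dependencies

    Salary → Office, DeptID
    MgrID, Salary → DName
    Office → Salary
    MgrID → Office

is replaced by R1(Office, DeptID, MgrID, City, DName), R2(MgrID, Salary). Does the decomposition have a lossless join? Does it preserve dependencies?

Lossless test: (MgrID)⁺ = {Office, DeptID, MgrID, Salary, DName}, which contains all of one fragment — lossless.
Dependency preservation: the restricted closure of {Salary} across the fragments never reaches {Office, DeptID}, so Salary → Office, DeptID cannot be enforced without a join — not preserved.

lossless but not dependency-preserving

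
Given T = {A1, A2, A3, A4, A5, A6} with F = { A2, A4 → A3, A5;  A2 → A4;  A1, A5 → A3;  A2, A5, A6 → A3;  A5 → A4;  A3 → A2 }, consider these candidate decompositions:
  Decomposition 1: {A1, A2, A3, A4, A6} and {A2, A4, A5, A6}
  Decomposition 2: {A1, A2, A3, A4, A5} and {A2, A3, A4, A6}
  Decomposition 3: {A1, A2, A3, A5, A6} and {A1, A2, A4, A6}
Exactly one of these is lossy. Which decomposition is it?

Decomposition 2

Decomposition 1: common = {A2, A4, A6}, closure = {A2, A3, A4, A5, A6} → lossless.
Decomposition 2: common = {A2, A3, A4}, closure = {A2, A3, A4, A5} → lossy.
Decomposition 3: common = {A1, A2, A6}, closure = {A1, A2, A3, A4, A5, A6} → lossless.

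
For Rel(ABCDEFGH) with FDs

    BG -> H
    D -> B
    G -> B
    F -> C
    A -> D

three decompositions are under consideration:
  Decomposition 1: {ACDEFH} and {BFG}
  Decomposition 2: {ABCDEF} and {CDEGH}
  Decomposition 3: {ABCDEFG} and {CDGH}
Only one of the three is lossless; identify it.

Decomposition 3

Decomposition 1: common = {F}, closure = {CF} → lossy.
Decomposition 2: common = {CDE}, closure = {BCDE} → lossy.
Decomposition 3: common = {CDG}, closure = {BCDGH} → lossless.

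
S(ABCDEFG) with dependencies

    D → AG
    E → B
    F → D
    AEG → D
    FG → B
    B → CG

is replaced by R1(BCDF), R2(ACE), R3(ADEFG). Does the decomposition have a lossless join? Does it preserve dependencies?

Lossless test (chase): Rows 1 and 3 agree on D; apply D→AG and equate their AG entries. Rows 2 and 3 agree on E; apply E→B and equate their B entries. Rows 1 and 3 agree on FG; apply FG→B and equate their B entries. Rows 1 and 2 agree on B; apply B→CG and equate their CG entries. Rows 1 and 3 agree on B; apply B→CG and equate their CG entries. Rows 2 and 3 agree on AEG; apply AEG→D and equate their D entries. Row 3 is now all distinguished symbols — the join is lossless.
Dependency preservation: the restricted closure of {E} across the fragments never reaches {B}, so E → B cannot be enforced without a join — not preserved.

lossless but not dependency-preserving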